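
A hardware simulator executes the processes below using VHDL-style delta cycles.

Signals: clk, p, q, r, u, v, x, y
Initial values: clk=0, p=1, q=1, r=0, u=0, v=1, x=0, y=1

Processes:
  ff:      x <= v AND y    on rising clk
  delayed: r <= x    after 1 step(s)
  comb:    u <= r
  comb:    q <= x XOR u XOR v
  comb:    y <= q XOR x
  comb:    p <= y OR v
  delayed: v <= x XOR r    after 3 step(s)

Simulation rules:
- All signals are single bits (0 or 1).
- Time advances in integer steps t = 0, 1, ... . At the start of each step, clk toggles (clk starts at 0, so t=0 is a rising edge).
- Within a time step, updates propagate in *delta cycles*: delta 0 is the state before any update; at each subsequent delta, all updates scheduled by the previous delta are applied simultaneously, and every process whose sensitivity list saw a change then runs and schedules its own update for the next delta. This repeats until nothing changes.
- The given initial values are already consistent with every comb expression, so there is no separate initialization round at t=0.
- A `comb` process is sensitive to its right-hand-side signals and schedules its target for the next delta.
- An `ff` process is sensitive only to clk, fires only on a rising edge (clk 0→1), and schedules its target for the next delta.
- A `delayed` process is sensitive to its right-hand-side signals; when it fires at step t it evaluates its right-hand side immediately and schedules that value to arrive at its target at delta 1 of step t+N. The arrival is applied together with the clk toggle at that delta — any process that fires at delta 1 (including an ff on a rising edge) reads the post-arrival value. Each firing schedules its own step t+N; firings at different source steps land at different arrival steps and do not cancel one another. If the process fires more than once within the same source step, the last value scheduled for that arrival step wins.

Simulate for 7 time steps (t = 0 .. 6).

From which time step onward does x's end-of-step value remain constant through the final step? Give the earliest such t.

t0.Δ0 clk=0 p=1 r=0 u=0 v=1 q=1 x=0 y=1
t0.Δ1 clk=1 p=1 r=0 u=0 v=1 q=1 x=0 y=1
t0.Δ2 clk=1 p=1 r=0 u=0 v=1 q=1 x=1 y=1
t0.Δ3 clk=1 p=1 r=0 u=0 v=1 q=0 x=1 y=0
t0.Δ4 clk=1 p=1 r=0 u=0 v=1 q=0 x=1 y=1
t1.Δ0 clk=1 p=1 r=0 u=0 v=1 q=0 x=1 y=1
t1.Δ1 clk=0 p=1 r=1 u=0 v=1 q=0 x=1 y=1
t1.Δ2 clk=0 p=1 r=1 u=1 v=1 q=0 x=1 y=1
t1.Δ3 clk=0 p=1 r=1 u=1 v=1 q=1 x=1 y=1
t1.Δ4 clk=0 p=1 r=1 u=1 v=1 q=1 x=1 y=0
t2.Δ0 clk=0 p=1 r=1 u=1 v=1 q=1 x=1 y=0
t2.Δ1 clk=1 p=1 r=1 u=1 v=1 q=1 x=1 y=0
t2.Δ2 clk=1 p=1 r=1 u=1 v=1 q=1 x=0 y=0
t2.Δ3 clk=1 p=1 r=1 u=1 v=1 q=0 x=0 y=1
t2.Δ4 clk=1 p=1 r=1 u=1 v=1 q=0 x=0 y=0
t3.Δ0 clk=1 p=1 r=1 u=1 v=1 q=0 x=0 y=0
t3.Δ1 clk=0 p=1 r=0 u=1 v=1 q=0 x=0 y=0
t3.Δ2 clk=0 p=1 r=0 u=0 v=1 q=0 x=0 y=0
t3.Δ3 clk=0 p=1 r=0 u=0 v=1 q=1 x=0 y=0
t3.Δ4 clk=0 p=1 r=0 u=0 v=1 q=1 x=0 y=1
t4.Δ0 clk=0 p=1 r=0 u=0 v=1 q=1 x=0 y=1
t4.Δ1 clk=1 p=1 r=0 u=0 v=0 q=1 x=0 y=1
t4.Δ2 clk=1 p=1 r=0 u=0 v=0 q=0 x=0 y=1
t4.Δ3 clk=1 p=1 r=0 u=0 v=0 q=0 x=0 y=0
t4.Δ4 clk=1 p=0 r=0 u=0 v=0 q=0 x=0 y=0
t5.Δ0 clk=1 p=0 r=0 u=0 v=0 q=0 x=0 y=0
t5.Δ1 clk=0 p=0 r=0 u=0 v=1 q=0 x=0 y=0
t5.Δ2 clk=0 p=1 r=0 u=0 v=1 q=1 x=0 y=0
t5.Δ3 clk=0 p=1 r=0 u=0 v=1 q=1 x=0 y=1
t6.Δ0 clk=0 p=1 r=0 u=0 v=1 q=1 x=0 y=1
t6.Δ1 clk=1 p=1 r=0 u=0 v=0 q=1 x=0 y=1
t6.Δ2 clk=1 p=1 r=0 u=0 v=0 q=0 x=0 y=1
t6.Δ3 clk=1 p=1 r=0 u=0 v=0 q=0 x=0 y=0
t6.Δ4 clk=1 p=0 r=0 u=0 v=0 q=0 x=0 y=0

2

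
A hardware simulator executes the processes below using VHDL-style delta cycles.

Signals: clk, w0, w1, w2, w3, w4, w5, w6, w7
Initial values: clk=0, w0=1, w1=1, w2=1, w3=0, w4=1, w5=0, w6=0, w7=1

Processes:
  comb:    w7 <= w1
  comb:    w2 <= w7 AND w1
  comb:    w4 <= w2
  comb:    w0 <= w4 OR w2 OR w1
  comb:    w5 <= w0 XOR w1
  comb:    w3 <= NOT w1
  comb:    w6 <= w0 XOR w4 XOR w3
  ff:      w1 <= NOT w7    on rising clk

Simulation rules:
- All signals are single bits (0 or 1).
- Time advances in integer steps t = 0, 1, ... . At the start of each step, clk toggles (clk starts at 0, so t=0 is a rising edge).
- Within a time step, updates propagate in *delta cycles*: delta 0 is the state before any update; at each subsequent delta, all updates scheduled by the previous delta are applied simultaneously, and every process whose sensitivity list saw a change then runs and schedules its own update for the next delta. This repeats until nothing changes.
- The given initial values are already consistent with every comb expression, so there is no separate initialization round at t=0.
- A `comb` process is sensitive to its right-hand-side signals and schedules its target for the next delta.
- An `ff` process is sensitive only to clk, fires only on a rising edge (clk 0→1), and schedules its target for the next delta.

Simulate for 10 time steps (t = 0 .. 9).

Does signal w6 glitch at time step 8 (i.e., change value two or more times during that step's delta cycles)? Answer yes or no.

yes

t=0 Δ0: w5=0 w7=1 w4=1 w0=1 w3=0 w6=0 w1=1 w2=1 clk=0
  Δ1: clk:0→1
  Δ2: w1:1→0
  Δ3: w5:0→1, w7:1→0, w3:0→1, w2:1→0
  Δ4: w4:1→0, w6:0→1
  Δ5: w0:1→0, w6:1→0
  Δ6: w5:1→0, w6:0→1
  (6Δ to stable)
t=1 Δ0: w5=0 w7=0 w4=0 w0=0 w3=1 w6=1 w1=0 w2=0 clk=1
  Δ1: clk:1→0
  (1Δ to stable)
t=2 Δ0: w5=0 w7=0 w4=0 w0=0 w3=1 w6=1 w1=0 w2=0 clk=0
  Δ1: clk:0→1
  Δ2: w1:0→1
  Δ3: w5:0→1, w7:0→1, w0:0→1, w3:1→0
  Δ4: w5:1→0, w2:0→1
  Δ5: w4:0→1
  Δ6: w6:1→0
  (6Δ to stable)
t=3 Δ0: w5=0 w7=1 w4=1 w0=1 w3=0 w6=0 w1=1 w2=1 clk=1
  Δ1: clk:1→0
  (1Δ to stable)
t=4 Δ0: w5=0 w7=1 w4=1 w0=1 w3=0 w6=0 w1=1 w2=1 clk=0
  Δ1: clk:0→1
  Δ2: w1:1→0
  Δ3: w5:0→1, w7:1→0, w3:0→1, w2:1→0
  Δ4: w4:1→0, w6:0→1
  Δ5: w0:1→0, w6:1→0
  Δ6: w5:1→0, w6:0→1
  (6Δ to stable)
t=5 Δ0: w5=0 w7=0 w4=0 w0=0 w3=1 w6=1 w1=0 w2=0 clk=1
  Δ1: clk:1→0
  (1Δ to stable)
t=6 Δ0: w5=0 w7=0 w4=0 w0=0 w3=1 w6=1 w1=0 w2=0 clk=0
  Δ1: clk:0→1
  Δ2: w1:0→1
  Δ3: w5:0→1, w7:0→1, w0:0→1, w3:1→0
  Δ4: w5:1→0, w2:0→1
  Δ5: w4:0→1
  Δ6: w6:1→0
  (6Δ to stable)
t=7 Δ0: w5=0 w7=1 w4=1 w0=1 w3=0 w6=0 w1=1 w2=1 clk=1
  Δ1: clk:1→0
  (1Δ to stable)
t=8 Δ0: w5=0 w7=1 w4=1 w0=1 w3=0 w6=0 w1=1 w2=1 clk=0
  Δ1: clk:0→1
  Δ2: w1:1→0
  Δ3: w5:0→1, w7:1→0, w3:0→1, w2:1→0
  Δ4: w4:1→0, w6:0→1
  Δ5: w0:1→0, w6:1→0
  Δ6: w5:1→0, w6:0→1
  (6Δ to stable)
t=9 Δ0: w5=0 w7=0 w4=0 w0=0 w3=1 w6=1 w1=0 w2=0 clk=1
  Δ1: clk:1→0
  (1Δ to stable)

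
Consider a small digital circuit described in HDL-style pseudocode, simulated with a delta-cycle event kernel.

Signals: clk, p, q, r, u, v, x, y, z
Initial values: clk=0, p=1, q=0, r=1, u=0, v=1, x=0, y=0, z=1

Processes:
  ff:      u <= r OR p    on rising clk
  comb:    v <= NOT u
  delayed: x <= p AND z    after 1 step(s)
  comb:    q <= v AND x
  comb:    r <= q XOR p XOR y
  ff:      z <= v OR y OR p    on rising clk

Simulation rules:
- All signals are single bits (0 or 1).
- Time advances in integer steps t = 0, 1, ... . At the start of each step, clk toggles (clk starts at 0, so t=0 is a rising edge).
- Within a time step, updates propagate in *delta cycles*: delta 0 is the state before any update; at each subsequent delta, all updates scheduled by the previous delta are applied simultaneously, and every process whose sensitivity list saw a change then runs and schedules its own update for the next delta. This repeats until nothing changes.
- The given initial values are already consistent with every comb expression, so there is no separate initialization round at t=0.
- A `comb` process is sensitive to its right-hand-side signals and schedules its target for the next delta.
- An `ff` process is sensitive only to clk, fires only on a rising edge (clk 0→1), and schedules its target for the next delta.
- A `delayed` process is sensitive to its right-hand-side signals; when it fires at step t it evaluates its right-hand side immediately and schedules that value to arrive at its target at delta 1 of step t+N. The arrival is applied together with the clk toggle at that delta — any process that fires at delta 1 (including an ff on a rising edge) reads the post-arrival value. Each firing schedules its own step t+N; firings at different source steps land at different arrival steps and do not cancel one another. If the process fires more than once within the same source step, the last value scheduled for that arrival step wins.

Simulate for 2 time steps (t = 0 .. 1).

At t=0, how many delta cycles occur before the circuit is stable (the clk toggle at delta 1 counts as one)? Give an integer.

3

t0.Δ0 u=0 y=0 p=1 clk=0 r=1 z=1 q=0 x=0 v=1
t0.Δ1 u=0 y=0 p=1 clk=1 r=1 z=1 q=0 x=0 v=1
t0.Δ2 u=1 y=0 p=1 clk=1 r=1 z=1 q=0 x=0 v=1
t0.Δ3 u=1 y=0 p=1 clk=1 r=1 z=1 q=0 x=0 v=0
t1.Δ0 u=1 y=0 p=1 clk=1 r=1 z=1 q=0 x=0 v=0
t1.Δ1 u=1 y=0 p=1 clk=0 r=1 z=1 q=0 x=0 v=0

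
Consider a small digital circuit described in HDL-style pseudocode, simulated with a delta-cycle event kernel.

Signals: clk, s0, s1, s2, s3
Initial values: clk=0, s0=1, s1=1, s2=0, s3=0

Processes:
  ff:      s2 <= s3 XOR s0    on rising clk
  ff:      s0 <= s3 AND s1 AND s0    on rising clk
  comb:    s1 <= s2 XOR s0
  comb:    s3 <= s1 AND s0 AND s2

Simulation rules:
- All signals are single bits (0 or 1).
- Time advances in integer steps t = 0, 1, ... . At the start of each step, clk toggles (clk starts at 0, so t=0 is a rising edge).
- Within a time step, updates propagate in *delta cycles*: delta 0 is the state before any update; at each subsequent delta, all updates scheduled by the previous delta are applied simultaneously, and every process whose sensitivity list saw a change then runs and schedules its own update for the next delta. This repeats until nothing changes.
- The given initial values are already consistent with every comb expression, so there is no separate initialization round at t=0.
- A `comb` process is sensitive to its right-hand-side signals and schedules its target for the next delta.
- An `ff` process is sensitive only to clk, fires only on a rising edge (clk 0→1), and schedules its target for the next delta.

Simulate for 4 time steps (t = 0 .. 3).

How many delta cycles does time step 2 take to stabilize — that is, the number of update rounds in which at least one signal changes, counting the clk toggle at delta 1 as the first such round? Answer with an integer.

3

[bits: s0,s3,s1,clk,s2]
t=0: Δ0=10100 Δ1=10110 Δ2=00111 | 2Δ
t=1: Δ0=00111 Δ1=00101 | 1Δ
t=2: Δ0=00101 Δ1=00111 Δ2=00110 Δ3=00010 | 3Δ
t=3: Δ0=00010 Δ1=00000 | 1Δ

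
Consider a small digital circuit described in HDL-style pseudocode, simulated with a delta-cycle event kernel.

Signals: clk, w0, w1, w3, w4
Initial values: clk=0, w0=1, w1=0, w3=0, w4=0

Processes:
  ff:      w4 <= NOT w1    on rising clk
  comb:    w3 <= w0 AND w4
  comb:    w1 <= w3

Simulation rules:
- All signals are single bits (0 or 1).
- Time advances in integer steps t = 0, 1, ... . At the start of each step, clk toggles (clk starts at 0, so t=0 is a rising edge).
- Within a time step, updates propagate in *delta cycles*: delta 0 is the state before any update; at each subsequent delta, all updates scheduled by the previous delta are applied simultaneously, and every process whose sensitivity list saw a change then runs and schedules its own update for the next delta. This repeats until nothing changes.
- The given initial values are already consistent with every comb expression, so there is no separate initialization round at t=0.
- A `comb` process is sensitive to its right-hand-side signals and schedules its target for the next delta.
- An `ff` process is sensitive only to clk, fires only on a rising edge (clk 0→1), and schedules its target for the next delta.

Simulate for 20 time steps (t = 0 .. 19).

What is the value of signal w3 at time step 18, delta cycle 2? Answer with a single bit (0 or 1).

[bits: w3,w1,w0,clk,w4]
t=0: Δ0=00100 Δ1=00110 Δ2=00111 Δ3=10111 Δ4=11111 | 4Δ
t=1: Δ0=11111 Δ1=11101 | 1Δ
t=2: Δ0=11101 Δ1=11111 Δ2=11110 Δ3=01110 Δ4=00110 | 4Δ
t=3: Δ0=00110 Δ1=00100 | 1Δ
t=4: Δ0=00100 Δ1=00110 Δ2=00111 Δ3=10111 Δ4=11111 | 4Δ
t=5: Δ0=11111 Δ1=11101 | 1Δ
t=6: Δ0=11101 Δ1=11111 Δ2=11110 Δ3=01110 Δ4=00110 | 4Δ
t=7: Δ0=00110 Δ1=00100 | 1Δ
t=8: Δ0=00100 Δ1=00110 Δ2=00111 Δ3=10111 Δ4=11111 | 4Δ
t=9: Δ0=11111 Δ1=11101 | 1Δ
t=10: Δ0=11101 Δ1=11111 Δ2=11110 Δ3=01110 Δ4=00110 | 4Δ
t=11: Δ0=00110 Δ1=00100 | 1Δ
t=12: Δ0=00100 Δ1=00110 Δ2=00111 Δ3=10111 Δ4=11111 | 4Δ
t=13: Δ0=11111 Δ1=11101 | 1Δ
t=14: Δ0=11101 Δ1=11111 Δ2=11110 Δ3=01110 Δ4=00110 | 4Δ
t=15: Δ0=00110 Δ1=00100 | 1Δ
t=16: Δ0=00100 Δ1=00110 Δ2=00111 Δ3=10111 Δ4=11111 | 4Δ
t=17: Δ0=11111 Δ1=11101 | 1Δ
t=18: Δ0=11101 Δ1=11111 Δ2=11110 Δ3=01110 Δ4=00110 | 4Δ
t=19: Δ0=00110 Δ1=00100 | 1Δ

1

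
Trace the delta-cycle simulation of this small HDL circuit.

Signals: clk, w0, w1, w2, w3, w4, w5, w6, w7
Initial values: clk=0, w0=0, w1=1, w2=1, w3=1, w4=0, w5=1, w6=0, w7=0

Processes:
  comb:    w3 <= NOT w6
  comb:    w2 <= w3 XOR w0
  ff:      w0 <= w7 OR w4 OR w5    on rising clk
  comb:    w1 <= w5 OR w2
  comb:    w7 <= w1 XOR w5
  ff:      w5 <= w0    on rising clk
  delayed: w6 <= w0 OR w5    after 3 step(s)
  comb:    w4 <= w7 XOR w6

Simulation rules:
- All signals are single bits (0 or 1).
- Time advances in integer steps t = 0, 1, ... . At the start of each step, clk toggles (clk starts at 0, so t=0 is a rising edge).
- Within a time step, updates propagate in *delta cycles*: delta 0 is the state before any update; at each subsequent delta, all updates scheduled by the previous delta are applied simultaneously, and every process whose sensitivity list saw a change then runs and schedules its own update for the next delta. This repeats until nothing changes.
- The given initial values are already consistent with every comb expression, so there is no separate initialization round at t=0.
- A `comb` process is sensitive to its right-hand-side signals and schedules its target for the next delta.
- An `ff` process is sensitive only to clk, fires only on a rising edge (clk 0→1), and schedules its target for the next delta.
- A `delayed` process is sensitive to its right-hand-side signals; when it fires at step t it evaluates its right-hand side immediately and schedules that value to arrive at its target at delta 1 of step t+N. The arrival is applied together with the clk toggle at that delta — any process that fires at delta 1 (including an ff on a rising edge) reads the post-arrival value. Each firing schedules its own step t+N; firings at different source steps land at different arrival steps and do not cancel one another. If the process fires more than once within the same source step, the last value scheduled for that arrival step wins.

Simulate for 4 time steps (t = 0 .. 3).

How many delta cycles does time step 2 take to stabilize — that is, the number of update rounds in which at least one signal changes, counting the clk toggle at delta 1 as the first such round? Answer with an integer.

5

t=0 Δ0: clk=0 w0=0 w5=1 w3=1 w4=0 w7=0 w2=1 w1=1 w6=0
  Δ1: clk:0→1
  Δ2: w0:0→1, w5:1→0
  Δ3: w7:0→1, w2:1→0
  Δ4: w4:0→1, w1:1→0
  Δ5: w7:1→0
  Δ6: w4:1→0
  (6Δ to stable)
t=1 Δ0: clk=1 w0=1 w5=0 w3=1 w4=0 w7=0 w2=0 w1=0 w6=0
  Δ1: clk:1→0
  (1Δ to stable)
t=2 Δ0: clk=0 w0=1 w5=0 w3=1 w4=0 w7=0 w2=0 w1=0 w6=0
  Δ1: clk:0→1
  Δ2: w0:1→0, w5:0→1
  Δ3: w7:0→1, w2:0→1, w1:0→1
  Δ4: w4:0→1, w7:1→0
  Δ5: w4:1→0
  (5Δ to stable)
t=3 Δ0: clk=1 w0=0 w5=1 w3=1 w4=0 w7=0 w2=1 w1=1 w6=0
  Δ1: clk:1→0, w6:0→1
  Δ2: w3:1→0, w4:0→1
  Δ3: w2:1→0
  (3Δ to stable)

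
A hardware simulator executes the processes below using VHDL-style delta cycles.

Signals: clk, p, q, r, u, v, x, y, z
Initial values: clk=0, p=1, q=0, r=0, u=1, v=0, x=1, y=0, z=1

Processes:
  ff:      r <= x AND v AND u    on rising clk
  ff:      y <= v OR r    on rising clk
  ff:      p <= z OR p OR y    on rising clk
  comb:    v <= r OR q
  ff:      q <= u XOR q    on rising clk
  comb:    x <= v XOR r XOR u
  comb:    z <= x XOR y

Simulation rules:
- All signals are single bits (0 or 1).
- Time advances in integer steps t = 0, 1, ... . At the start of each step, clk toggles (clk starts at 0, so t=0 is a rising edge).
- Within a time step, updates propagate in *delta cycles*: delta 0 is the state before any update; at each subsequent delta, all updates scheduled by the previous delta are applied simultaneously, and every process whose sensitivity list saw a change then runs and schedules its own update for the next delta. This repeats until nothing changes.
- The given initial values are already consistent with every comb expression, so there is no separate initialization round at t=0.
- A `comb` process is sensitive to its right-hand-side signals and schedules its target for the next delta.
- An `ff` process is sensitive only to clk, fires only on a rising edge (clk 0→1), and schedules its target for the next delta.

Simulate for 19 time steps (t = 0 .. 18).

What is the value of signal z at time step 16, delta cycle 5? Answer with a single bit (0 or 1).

t=0 Δ0: x=1 r=0 v=0 z=1 u=1 y=0 q=0 p=1 clk=0
  Δ1: clk:0→1
  Δ2: q:0→1
  Δ3: v:0→1
  Δ4: x:1→0
  Δ5: z:1→0
  (5Δ to stable)
t=1 Δ0: x=0 r=0 v=1 z=0 u=1 y=0 q=1 p=1 clk=1
  Δ1: clk:1→0
  (1Δ to stable)
t=2 Δ0: x=0 r=0 v=1 z=0 u=1 y=0 q=1 p=1 clk=0
  Δ1: clk:0→1
  Δ2: y:0→1, q:1→0
  Δ3: v:1→0, z:0→1
  Δ4: x:0→1
  Δ5: z:1→0
  (5Δ to stable)
t=3 Δ0: x=1 r=0 v=0 z=0 u=1 y=1 q=0 p=1 clk=1
  Δ1: clk:1→0
  (1Δ to stable)
t=4 Δ0: x=1 r=0 v=0 z=0 u=1 y=1 q=0 p=1 clk=0
  Δ1: clk:0→1
  Δ2: y:1→0, q:0→1
  Δ3: v:0→1, z:0→1
  Δ4: x:1→0
  Δ5: z:1→0
  (5Δ to stable)
t=5 Δ0: x=0 r=0 v=1 z=0 u=1 y=0 q=1 p=1 clk=1
  Δ1: clk:1→0
  (1Δ to stable)
t=6 Δ0: x=0 r=0 v=1 z=0 u=1 y=0 q=1 p=1 clk=0
  Δ1: clk:0→1
  Δ2: y:0→1, q:1→0
  Δ3: v:1→0, z:0→1
  Δ4: x:0→1
  Δ5: z:1→0
  (5Δ to stable)
t=7 Δ0: x=1 r=0 v=0 z=0 u=1 y=1 q=0 p=1 clk=1
  Δ1: clk:1→0
  (1Δ to stable)
t=8 Δ0: x=1 r=0 v=0 z=0 u=1 y=1 q=0 p=1 clk=0
  Δ1: clk:0→1
  Δ2: y:1→0, q:0→1
  Δ3: v:0→1, z:0→1
  Δ4: x:1→0
  Δ5: z:1→0
  (5Δ to stable)
t=9 Δ0: x=0 r=0 v=1 z=0 u=1 y=0 q=1 p=1 clk=1
  Δ1: clk:1→0
  (1Δ to stable)
t=10 Δ0: x=0 r=0 v=1 z=0 u=1 y=0 q=1 p=1 clk=0
  Δ1: clk:0→1
  Δ2: y:0→1, q:1→0
  Δ3: v:1→0, z:0→1
  Δ4: x:0→1
  Δ5: z:1→0
  (5Δ to stable)
t=11 Δ0: x=1 r=0 v=0 z=0 u=1 y=1 q=0 p=1 clk=1
  Δ1: clk:1→0
  (1Δ to stable)
t=12 Δ0: x=1 r=0 v=0 z=0 u=1 y=1 q=0 p=1 clk=0
  Δ1: clk:0→1
  Δ2: y:1→0, q:0→1
  Δ3: v:0→1, z:0→1
  Δ4: x:1→0
  Δ5: z:1→0
  (5Δ to stable)
t=13 Δ0: x=0 r=0 v=1 z=0 u=1 y=0 q=1 p=1 clk=1
  Δ1: clk:1→0
  (1Δ to stable)
t=14 Δ0: x=0 r=0 v=1 z=0 u=1 y=0 q=1 p=1 clk=0
  Δ1: clk:0→1
  Δ2: y:0→1, q:1→0
  Δ3: v:1→0, z:0→1
  Δ4: x:0→1
  Δ5: z:1→0
  (5Δ to stable)
t=15 Δ0: x=1 r=0 v=0 z=0 u=1 y=1 q=0 p=1 clk=1
  Δ1: clk:1→0
  (1Δ to stable)
t=16 Δ0: x=1 r=0 v=0 z=0 u=1 y=1 q=0 p=1 clk=0
  Δ1: clk:0→1
  Δ2: y:1→0, q:0→1
  Δ3: v:0→1, z:0→1
  Δ4: x:1→0
  Δ5: z:1→0
  (5Δ to stable)
t=17 Δ0: x=0 r=0 v=1 z=0 u=1 y=0 q=1 p=1 clk=1
  Δ1: clk:1→0
  (1Δ to stable)
t=18 Δ0: x=0 r=0 v=1 z=0 u=1 y=0 q=1 p=1 clk=0
  Δ1: clk:0→1
  Δ2: y:0→1, q:1→0
  Δ3: v:1→0, z:0→1
  Δ4: x:0→1
  Δ5: z:1→0
  (5Δ to stable)

0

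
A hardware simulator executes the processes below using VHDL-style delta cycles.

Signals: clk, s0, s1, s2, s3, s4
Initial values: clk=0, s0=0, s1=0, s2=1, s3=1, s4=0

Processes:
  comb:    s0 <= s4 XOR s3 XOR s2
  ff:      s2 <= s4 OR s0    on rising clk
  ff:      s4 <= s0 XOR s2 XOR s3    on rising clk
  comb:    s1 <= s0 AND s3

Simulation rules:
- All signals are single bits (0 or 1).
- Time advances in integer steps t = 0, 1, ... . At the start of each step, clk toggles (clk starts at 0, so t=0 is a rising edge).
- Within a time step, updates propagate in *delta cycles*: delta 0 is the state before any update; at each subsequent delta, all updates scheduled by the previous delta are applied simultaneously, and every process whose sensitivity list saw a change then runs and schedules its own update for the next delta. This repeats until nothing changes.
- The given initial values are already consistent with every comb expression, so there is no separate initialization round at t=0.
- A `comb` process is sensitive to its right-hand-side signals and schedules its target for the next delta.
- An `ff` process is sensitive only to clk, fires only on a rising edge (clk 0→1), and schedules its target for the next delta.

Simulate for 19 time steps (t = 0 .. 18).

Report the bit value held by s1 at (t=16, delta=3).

0

t=0 Δ0: s3=1 s0=0 s2=1 s1=0 s4=0 clk=0
  Δ1: clk:0→1
  Δ2: s2:1→0
  Δ3: s0:0→1
  Δ4: s1:0→1
  (4Δ to stable)
t=1 Δ0: s3=1 s0=1 s2=0 s1=1 s4=0 clk=1
  Δ1: clk:1→0
  (1Δ to stable)
t=2 Δ0: s3=1 s0=1 s2=0 s1=1 s4=0 clk=0
  Δ1: clk:0→1
  Δ2: s2:0→1
  Δ3: s0:1→0
  Δ4: s1:1→0
  (4Δ to stable)
t=3 Δ0: s3=1 s0=0 s2=1 s1=0 s4=0 clk=1
  Δ1: clk:1→0
  (1Δ to stable)
t=4 Δ0: s3=1 s0=0 s2=1 s1=0 s4=0 clk=0
  Δ1: clk:0→1
  Δ2: s2:1→0
  Δ3: s0:0→1
  Δ4: s1:0→1
  (4Δ to stable)
t=5 Δ0: s3=1 s0=1 s2=0 s1=1 s4=0 clk=1
  Δ1: clk:1→0
  (1Δ to stable)
t=6 Δ0: s3=1 s0=1 s2=0 s1=1 s4=0 clk=0
  Δ1: clk:0→1
  Δ2: s2:0→1
  Δ3: s0:1→0
  Δ4: s1:1→0
  (4Δ to stable)
t=7 Δ0: s3=1 s0=0 s2=1 s1=0 s4=0 clk=1
  Δ1: clk:1→0
  (1Δ to stable)
t=8 Δ0: s3=1 s0=0 s2=1 s1=0 s4=0 clk=0
  Δ1: clk:0→1
  Δ2: s2:1→0
  Δ3: s0:0→1
  Δ4: s1:0→1
  (4Δ to stable)
t=9 Δ0: s3=1 s0=1 s2=0 s1=1 s4=0 clk=1
  Δ1: clk:1→0
  (1Δ to stable)
t=10 Δ0: s3=1 s0=1 s2=0 s1=1 s4=0 clk=0
  Δ1: clk:0→1
  Δ2: s2:0→1
  Δ3: s0:1→0
  Δ4: s1:1→0
  (4Δ to stable)
t=11 Δ0: s3=1 s0=0 s2=1 s1=0 s4=0 clk=1
  Δ1: clk:1→0
  (1Δ to stable)
t=12 Δ0: s3=1 s0=0 s2=1 s1=0 s4=0 clk=0
  Δ1: clk:0→1
  Δ2: s2:1→0
  Δ3: s0:0→1
  Δ4: s1:0→1
  (4Δ to stable)
t=13 Δ0: s3=1 s0=1 s2=0 s1=1 s4=0 clk=1
  Δ1: clk:1→0
  (1Δ to stable)
t=14 Δ0: s3=1 s0=1 s2=0 s1=1 s4=0 clk=0
  Δ1: clk:0→1
  Δ2: s2:0→1
  Δ3: s0:1→0
  Δ4: s1:1→0
  (4Δ to stable)
t=15 Δ0: s3=1 s0=0 s2=1 s1=0 s4=0 clk=1
  Δ1: clk:1→0
  (1Δ to stable)
t=16 Δ0: s3=1 s0=0 s2=1 s1=0 s4=0 clk=0
  Δ1: clk:0→1
  Δ2: s2:1→0
  Δ3: s0:0→1
  Δ4: s1:0→1
  (4Δ to stable)
t=17 Δ0: s3=1 s0=1 s2=0 s1=1 s4=0 clk=1
  Δ1: clk:1→0
  (1Δ to stable)
t=18 Δ0: s3=1 s0=1 s2=0 s1=1 s4=0 clk=0
  Δ1: clk:0→1
  Δ2: s2:0→1
  Δ3: s0:1→0
  Δ4: s1:1→0
  (4Δ to stable)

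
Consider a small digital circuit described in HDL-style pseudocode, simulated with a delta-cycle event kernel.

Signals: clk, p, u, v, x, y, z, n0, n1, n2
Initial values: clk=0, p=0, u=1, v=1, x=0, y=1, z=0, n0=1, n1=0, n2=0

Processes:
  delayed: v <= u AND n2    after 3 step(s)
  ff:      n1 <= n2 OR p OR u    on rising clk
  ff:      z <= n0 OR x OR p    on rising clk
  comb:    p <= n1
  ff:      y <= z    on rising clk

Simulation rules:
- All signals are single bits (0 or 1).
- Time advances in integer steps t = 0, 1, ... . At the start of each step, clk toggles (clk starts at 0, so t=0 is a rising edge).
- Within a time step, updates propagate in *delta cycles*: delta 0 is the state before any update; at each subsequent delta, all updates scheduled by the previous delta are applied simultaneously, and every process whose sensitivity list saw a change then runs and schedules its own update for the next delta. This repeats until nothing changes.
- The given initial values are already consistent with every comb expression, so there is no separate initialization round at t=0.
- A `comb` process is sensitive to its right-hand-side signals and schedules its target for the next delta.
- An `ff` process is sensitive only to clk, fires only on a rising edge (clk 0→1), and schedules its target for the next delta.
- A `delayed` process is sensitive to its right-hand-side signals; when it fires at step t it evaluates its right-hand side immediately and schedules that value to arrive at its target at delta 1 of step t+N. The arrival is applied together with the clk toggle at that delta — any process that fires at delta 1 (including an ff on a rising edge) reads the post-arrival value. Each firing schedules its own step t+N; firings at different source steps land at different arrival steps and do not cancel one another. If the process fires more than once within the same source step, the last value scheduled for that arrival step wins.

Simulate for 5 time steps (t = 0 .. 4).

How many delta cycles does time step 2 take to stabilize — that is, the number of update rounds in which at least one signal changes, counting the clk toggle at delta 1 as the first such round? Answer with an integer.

[bits: clk,x,z,n1,y,v,u,p,n0,n2]
t=0: Δ0=0000111010 Δ1=1000111010 Δ2=1011011010 Δ3=1011011110 | 3Δ
t=1: Δ0=1011011110 Δ1=0011011110 | 1Δ
t=2: Δ0=0011011110 Δ1=1011011110 Δ2=1011111110 | 2Δ
t=3: Δ0=1011111110 Δ1=0011111110 | 1Δ
t=4: Δ0=0011111110 Δ1=1011111110 | 1Δ

2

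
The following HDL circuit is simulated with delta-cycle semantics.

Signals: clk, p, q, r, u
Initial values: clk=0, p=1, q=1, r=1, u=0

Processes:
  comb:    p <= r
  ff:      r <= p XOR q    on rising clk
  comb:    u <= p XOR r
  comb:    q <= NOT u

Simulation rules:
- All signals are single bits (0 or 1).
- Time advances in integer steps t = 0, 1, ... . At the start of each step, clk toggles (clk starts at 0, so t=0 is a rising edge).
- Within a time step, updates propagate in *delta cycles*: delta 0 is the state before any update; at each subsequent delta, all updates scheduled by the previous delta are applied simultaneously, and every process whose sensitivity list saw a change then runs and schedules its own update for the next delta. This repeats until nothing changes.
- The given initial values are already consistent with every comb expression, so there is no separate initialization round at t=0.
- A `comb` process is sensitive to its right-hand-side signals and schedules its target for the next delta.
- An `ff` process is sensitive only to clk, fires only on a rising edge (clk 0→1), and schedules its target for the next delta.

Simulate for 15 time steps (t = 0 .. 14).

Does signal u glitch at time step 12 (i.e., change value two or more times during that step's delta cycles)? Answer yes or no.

[bits: clk,u,r,p,q]
t=0: Δ0=00111 Δ1=10111 Δ2=10011 Δ3=11001 Δ4=10000 Δ5=10001 | 5Δ
t=1: Δ0=10001 Δ1=00001 | 1Δ
t=2: Δ0=00001 Δ1=10001 Δ2=10101 Δ3=11111 Δ4=10110 Δ5=10111 | 5Δ
t=3: Δ0=10111 Δ1=00111 | 1Δ
t=4: Δ0=00111 Δ1=10111 Δ2=10011 Δ3=11001 Δ4=10000 Δ5=10001 | 5Δ
t=5: Δ0=10001 Δ1=00001 | 1Δ
t=6: Δ0=00001 Δ1=10001 Δ2=10101 Δ3=11111 Δ4=10110 Δ5=10111 | 5Δ
t=7: Δ0=10111 Δ1=00111 | 1Δ
t=8: Δ0=00111 Δ1=10111 Δ2=10011 Δ3=11001 Δ4=10000 Δ5=10001 | 5Δ
t=9: Δ0=10001 Δ1=00001 | 1Δ
t=10: Δ0=00001 Δ1=10001 Δ2=10101 Δ3=11111 Δ4=10110 Δ5=10111 | 5Δ
t=11: Δ0=10111 Δ1=00111 | 1Δ
t=12: Δ0=00111 Δ1=10111 Δ2=10011 Δ3=11001 Δ4=10000 Δ5=10001 | 5Δ
t=13: Δ0=10001 Δ1=00001 | 1Δ
t=14: Δ0=00001 Δ1=10001 Δ2=10101 Δ3=11111 Δ4=10110 Δ5=10111 | 5Δ

yes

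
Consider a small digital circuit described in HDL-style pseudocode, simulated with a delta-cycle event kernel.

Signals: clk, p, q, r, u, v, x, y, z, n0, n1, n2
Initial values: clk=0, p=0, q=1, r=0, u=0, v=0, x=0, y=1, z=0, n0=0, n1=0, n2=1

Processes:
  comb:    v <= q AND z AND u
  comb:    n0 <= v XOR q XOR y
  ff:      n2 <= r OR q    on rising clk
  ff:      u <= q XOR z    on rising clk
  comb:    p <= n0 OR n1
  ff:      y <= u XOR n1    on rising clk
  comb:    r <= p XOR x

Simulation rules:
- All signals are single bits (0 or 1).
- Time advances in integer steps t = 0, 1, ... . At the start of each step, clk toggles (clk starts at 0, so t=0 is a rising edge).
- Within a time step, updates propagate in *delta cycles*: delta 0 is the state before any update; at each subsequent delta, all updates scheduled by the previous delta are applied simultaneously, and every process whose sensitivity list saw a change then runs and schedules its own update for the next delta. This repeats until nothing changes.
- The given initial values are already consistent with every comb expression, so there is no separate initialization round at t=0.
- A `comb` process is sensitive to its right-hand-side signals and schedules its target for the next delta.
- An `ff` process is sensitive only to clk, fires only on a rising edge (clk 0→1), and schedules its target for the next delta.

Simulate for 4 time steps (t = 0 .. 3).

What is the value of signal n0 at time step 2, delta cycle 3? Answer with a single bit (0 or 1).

0

[bits: r,p,v,q,n2,x,n1,clk,u,n0,y,z]
t=0: Δ0=000110000010 Δ1=000110010010 Δ2=000110011000 Δ3=000110011100 Δ4=010110011100 Δ5=110110011100 | 5Δ
t=1: Δ0=110110011100 Δ1=110110001100 | 1Δ
t=2: Δ0=110110001100 Δ1=110110011100 Δ2=110110011110 Δ3=110110011010 Δ4=100110011010 Δ5=000110011010 | 5Δ
t=3: Δ0=000110011010 Δ1=000110001010 | 1Δ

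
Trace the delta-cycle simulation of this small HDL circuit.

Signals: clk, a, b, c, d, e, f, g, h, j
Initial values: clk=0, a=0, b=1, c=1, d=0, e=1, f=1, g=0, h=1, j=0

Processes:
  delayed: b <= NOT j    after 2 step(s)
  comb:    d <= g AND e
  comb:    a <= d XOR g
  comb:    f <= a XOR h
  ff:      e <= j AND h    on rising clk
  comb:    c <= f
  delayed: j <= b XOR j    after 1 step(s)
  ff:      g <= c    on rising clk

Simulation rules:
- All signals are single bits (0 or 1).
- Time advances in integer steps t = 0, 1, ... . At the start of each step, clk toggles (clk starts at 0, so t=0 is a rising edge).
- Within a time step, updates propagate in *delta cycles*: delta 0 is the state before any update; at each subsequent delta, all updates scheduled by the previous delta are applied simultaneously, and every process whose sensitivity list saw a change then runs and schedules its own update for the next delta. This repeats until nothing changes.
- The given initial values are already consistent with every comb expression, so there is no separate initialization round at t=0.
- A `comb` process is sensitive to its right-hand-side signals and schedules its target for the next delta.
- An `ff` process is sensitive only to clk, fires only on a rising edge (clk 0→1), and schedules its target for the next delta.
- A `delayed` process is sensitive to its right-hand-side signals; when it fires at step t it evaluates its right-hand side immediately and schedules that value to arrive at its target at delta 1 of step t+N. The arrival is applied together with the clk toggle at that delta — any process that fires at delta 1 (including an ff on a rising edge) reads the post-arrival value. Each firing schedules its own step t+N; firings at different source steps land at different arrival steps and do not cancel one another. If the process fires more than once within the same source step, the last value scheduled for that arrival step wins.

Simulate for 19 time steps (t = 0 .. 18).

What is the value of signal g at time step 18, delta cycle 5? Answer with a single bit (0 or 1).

t=0 Δ0: f=1 a=0 j=0 clk=0 c=1 h=1 e=1 d=0 b=1 g=0
  Δ1: clk:0→1
  Δ2: e:1→0, g:0→1
  Δ3: a:0→1
  Δ4: f:1→0
  Δ5: c:1→0
  (5Δ to stable)
t=1 Δ0: f=0 a=1 j=0 clk=1 c=0 h=1 e=0 d=0 b=1 g=1
  Δ1: clk:1→0
  (1Δ to stable)
t=2 Δ0: f=0 a=1 j=0 clk=0 c=0 h=1 e=0 d=0 b=1 g=1
  Δ1: clk:0→1
  Δ2: g:1→0
  Δ3: a:1→0
  Δ4: f:0→1
  Δ5: c:0→1
  (5Δ to stable)
t=3 Δ0: f=1 a=0 j=0 clk=1 c=1 h=1 e=0 d=0 b=1 g=0
  Δ1: clk:1→0
  (1Δ to stable)
t=4 Δ0: f=1 a=0 j=0 clk=0 c=1 h=1 e=0 d=0 b=1 g=0
  Δ1: clk:0→1
  Δ2: g:0→1
  Δ3: a:0→1
  Δ4: f:1→0
  Δ5: c:1→0
  (5Δ to stable)
t=5 Δ0: f=0 a=1 j=0 clk=1 c=0 h=1 e=0 d=0 b=1 g=1
  Δ1: clk:1→0
  (1Δ to stable)
t=6 Δ0: f=0 a=1 j=0 clk=0 c=0 h=1 e=0 d=0 b=1 g=1
  Δ1: clk:0→1
  Δ2: g:1→0
  Δ3: a:1→0
  Δ4: f:0→1
  Δ5: c:0→1
  (5Δ to stable)
t=7 Δ0: f=1 a=0 j=0 clk=1 c=1 h=1 e=0 d=0 b=1 g=0
  Δ1: clk:1→0
  (1Δ to stable)
t=8 Δ0: f=1 a=0 j=0 clk=0 c=1 h=1 e=0 d=0 b=1 g=0
  Δ1: clk:0→1
  Δ2: g:0→1
  Δ3: a:0→1
  Δ4: f:1→0
  Δ5: c:1→0
  (5Δ to stable)
t=9 Δ0: f=0 a=1 j=0 clk=1 c=0 h=1 e=0 d=0 b=1 g=1
  Δ1: clk:1→0
  (1Δ to stable)
t=10 Δ0: f=0 a=1 j=0 clk=0 c=0 h=1 e=0 d=0 b=1 g=1
  Δ1: clk:0→1
  Δ2: g:1→0
  Δ3: a:1→0
  Δ4: f:0→1
  Δ5: c:0→1
  (5Δ to stable)
t=11 Δ0: f=1 a=0 j=0 clk=1 c=1 h=1 e=0 d=0 b=1 g=0
  Δ1: clk:1→0
  (1Δ to stable)
t=12 Δ0: f=1 a=0 j=0 clk=0 c=1 h=1 e=0 d=0 b=1 g=0
  Δ1: clk:0→1
  Δ2: g:0→1
  Δ3: a:0→1
  Δ4: f:1→0
  Δ5: c:1→0
  (5Δ to stable)
t=13 Δ0: f=0 a=1 j=0 clk=1 c=0 h=1 e=0 d=0 b=1 g=1
  Δ1: clk:1→0
  (1Δ to stable)
t=14 Δ0: f=0 a=1 j=0 clk=0 c=0 h=1 e=0 d=0 b=1 g=1
  Δ1: clk:0→1
  Δ2: g:1→0
  Δ3: a:1→0
  Δ4: f:0→1
  Δ5: c:0→1
  (5Δ to stable)
t=15 Δ0: f=1 a=0 j=0 clk=1 c=1 h=1 e=0 d=0 b=1 g=0
  Δ1: clk:1→0
  (1Δ to stable)
t=16 Δ0: f=1 a=0 j=0 clk=0 c=1 h=1 e=0 d=0 b=1 g=0
  Δ1: clk:0→1
  Δ2: g:0→1
  Δ3: a:0→1
  Δ4: f:1→0
  Δ5: c:1→0
  (5Δ to stable)
t=17 Δ0: f=0 a=1 j=0 clk=1 c=0 h=1 e=0 d=0 b=1 g=1
  Δ1: clk:1→0
  (1Δ to stable)
t=18 Δ0: f=0 a=1 j=0 clk=0 c=0 h=1 e=0 d=0 b=1 g=1
  Δ1: clk:0→1
  Δ2: g:1→0
  Δ3: a:1→0
  Δ4: f:0→1
  Δ5: c:0→1
  (5Δ to stable)

0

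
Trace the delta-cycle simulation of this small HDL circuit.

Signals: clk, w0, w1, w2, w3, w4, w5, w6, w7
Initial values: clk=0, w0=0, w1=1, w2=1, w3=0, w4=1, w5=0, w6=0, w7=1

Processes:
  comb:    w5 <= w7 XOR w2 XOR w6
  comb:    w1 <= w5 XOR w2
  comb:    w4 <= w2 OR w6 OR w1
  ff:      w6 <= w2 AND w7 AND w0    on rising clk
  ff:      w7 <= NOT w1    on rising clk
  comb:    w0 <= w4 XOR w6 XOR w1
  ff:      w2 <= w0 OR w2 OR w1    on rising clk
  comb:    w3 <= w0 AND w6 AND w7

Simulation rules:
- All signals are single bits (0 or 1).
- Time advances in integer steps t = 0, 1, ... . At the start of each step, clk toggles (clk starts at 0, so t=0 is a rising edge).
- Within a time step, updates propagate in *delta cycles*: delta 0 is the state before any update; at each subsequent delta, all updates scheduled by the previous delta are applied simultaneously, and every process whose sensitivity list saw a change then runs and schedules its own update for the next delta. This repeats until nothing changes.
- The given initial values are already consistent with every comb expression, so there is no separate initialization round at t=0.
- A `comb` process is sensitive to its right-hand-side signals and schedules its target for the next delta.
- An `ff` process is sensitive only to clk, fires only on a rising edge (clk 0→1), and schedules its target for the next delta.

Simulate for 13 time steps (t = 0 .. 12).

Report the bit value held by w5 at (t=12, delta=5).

1

[bits: w3,w5,w4,clk,w6,w7,w2,w0,w1]
t=0: Δ0=001001101 Δ1=001101101 Δ2=001100101 Δ3=011100101 Δ4=011100100 Δ5=011100110 | 5Δ
t=1: Δ0=011100110 Δ1=011000110 | 1Δ
t=2: Δ0=011000110 Δ1=011100110 Δ2=011101110 Δ3=001101110 Δ4=001101111 Δ5=001101101 | 5Δ
t=3: Δ0=001101101 Δ1=001001101 | 1Δ
t=4: Δ0=001001101 Δ1=001101101 Δ2=001100101 Δ3=011100101 Δ4=011100100 Δ5=011100110 | 5Δ
t=5: Δ0=011100110 Δ1=011000110 | 1Δ
t=6: Δ0=011000110 Δ1=011100110 Δ2=011101110 Δ3=001101110 Δ4=001101111 Δ5=001101101 | 5Δ
t=7: Δ0=001101101 Δ1=001001101 | 1Δ
t=8: Δ0=001001101 Δ1=001101101 Δ2=001100101 Δ3=011100101 Δ4=011100100 Δ5=011100110 | 5Δ
t=9: Δ0=011100110 Δ1=011000110 | 1Δ
t=10: Δ0=011000110 Δ1=011100110 Δ2=011101110 Δ3=001101110 Δ4=001101111 Δ5=001101101 | 5Δ
t=11: Δ0=001101101 Δ1=001001101 | 1Δ
t=12: Δ0=001001101 Δ1=001101101 Δ2=001100101 Δ3=011100101 Δ4=011100100 Δ5=011100110 | 5Δ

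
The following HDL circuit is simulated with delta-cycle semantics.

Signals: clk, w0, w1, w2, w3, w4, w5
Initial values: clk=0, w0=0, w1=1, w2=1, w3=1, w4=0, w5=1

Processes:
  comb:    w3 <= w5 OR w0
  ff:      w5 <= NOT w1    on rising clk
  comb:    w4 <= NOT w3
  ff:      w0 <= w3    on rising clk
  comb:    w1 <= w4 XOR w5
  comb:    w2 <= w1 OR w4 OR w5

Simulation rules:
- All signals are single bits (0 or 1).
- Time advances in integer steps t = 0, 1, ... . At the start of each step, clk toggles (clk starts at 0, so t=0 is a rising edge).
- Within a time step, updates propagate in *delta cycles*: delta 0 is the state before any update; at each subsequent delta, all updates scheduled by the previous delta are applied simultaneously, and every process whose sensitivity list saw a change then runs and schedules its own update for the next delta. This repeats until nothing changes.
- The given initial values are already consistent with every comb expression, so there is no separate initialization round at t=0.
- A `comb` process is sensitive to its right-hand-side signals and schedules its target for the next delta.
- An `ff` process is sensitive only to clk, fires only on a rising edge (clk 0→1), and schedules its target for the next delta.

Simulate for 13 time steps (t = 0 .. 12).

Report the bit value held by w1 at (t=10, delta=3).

1

t=0 Δ0: w2=1 w0=0 w5=1 w4=0 w1=1 w3=1 clk=0
  Δ1: clk:0→1
  Δ2: w0:0→1, w5:1→0
  Δ3: w1:1→0
  Δ4: w2:1→0
  (4Δ to stable)
t=1 Δ0: w2=0 w0=1 w5=0 w4=0 w1=0 w3=1 clk=1
  Δ1: clk:1→0
  (1Δ to stable)
t=2 Δ0: w2=0 w0=1 w5=0 w4=0 w1=0 w3=1 clk=0
  Δ1: clk:0→1
  Δ2: w5:0→1
  Δ3: w2:0→1, w1:0→1
  (3Δ to stable)
t=3 Δ0: w2=1 w0=1 w5=1 w4=0 w1=1 w3=1 clk=1
  Δ1: clk:1→0
  (1Δ to stable)
t=4 Δ0: w2=1 w0=1 w5=1 w4=0 w1=1 w3=1 clk=0
  Δ1: clk:0→1
  Δ2: w5:1→0
  Δ3: w1:1→0
  Δ4: w2:1→0
  (4Δ to stable)
t=5 Δ0: w2=0 w0=1 w5=0 w4=0 w1=0 w3=1 clk=1
  Δ1: clk:1→0
  (1Δ to stable)
t=6 Δ0: w2=0 w0=1 w5=0 w4=0 w1=0 w3=1 clk=0
  Δ1: clk:0→1
  Δ2: w5:0→1
  Δ3: w2:0→1, w1:0→1
  (3Δ to stable)
t=7 Δ0: w2=1 w0=1 w5=1 w4=0 w1=1 w3=1 clk=1
  Δ1: clk:1→0
  (1Δ to stable)
t=8 Δ0: w2=1 w0=1 w5=1 w4=0 w1=1 w3=1 clk=0
  Δ1: clk:0→1
  Δ2: w5:1→0
  Δ3: w1:1→0
  Δ4: w2:1→0
  (4Δ to stable)
t=9 Δ0: w2=0 w0=1 w5=0 w4=0 w1=0 w3=1 clk=1
  Δ1: clk:1→0
  (1Δ to stable)
t=10 Δ0: w2=0 w0=1 w5=0 w4=0 w1=0 w3=1 clk=0
  Δ1: clk:0→1
  Δ2: w5:0→1
  Δ3: w2:0→1, w1:0→1
  (3Δ to stable)
t=11 Δ0: w2=1 w0=1 w5=1 w4=0 w1=1 w3=1 clk=1
  Δ1: clk:1→0
  (1Δ to stable)
t=12 Δ0: w2=1 w0=1 w5=1 w4=0 w1=1 w3=1 clk=0
  Δ1: clk:0→1
  Δ2: w5:1→0
  Δ3: w1:1→0
  Δ4: w2:1→0
  (4Δ to stable)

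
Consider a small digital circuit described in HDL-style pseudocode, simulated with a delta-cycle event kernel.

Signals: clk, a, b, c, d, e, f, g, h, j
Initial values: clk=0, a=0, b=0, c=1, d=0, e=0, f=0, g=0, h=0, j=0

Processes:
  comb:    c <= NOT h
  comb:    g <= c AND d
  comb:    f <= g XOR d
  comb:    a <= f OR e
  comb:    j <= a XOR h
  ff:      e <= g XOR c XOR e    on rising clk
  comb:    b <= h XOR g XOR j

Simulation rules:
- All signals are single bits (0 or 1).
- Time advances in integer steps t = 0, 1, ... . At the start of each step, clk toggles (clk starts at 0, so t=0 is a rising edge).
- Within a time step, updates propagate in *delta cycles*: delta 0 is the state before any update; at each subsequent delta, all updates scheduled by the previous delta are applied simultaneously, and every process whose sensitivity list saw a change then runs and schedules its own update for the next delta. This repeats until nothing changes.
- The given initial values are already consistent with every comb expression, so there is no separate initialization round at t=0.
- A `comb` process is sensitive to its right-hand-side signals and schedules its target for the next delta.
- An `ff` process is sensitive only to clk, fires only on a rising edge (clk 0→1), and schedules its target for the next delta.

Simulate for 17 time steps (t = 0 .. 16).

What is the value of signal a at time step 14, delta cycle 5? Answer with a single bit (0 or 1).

t0.Δ0 c=1 d=0 h=0 a=0 e=0 b=0 clk=0 g=0 j=0 f=0
t0.Δ1 c=1 d=0 h=0 a=0 e=0 b=0 clk=1 g=0 j=0 f=0
t0.Δ2 c=1 d=0 h=0 a=0 e=1 b=0 clk=1 g=0 j=0 f=0
t0.Δ3 c=1 d=0 h=0 a=1 e=1 b=0 clk=1 g=0 j=0 f=0
t0.Δ4 c=1 d=0 h=0 a=1 e=1 b=0 clk=1 g=0 j=1 f=0
t0.Δ5 c=1 d=0 h=0 a=1 e=1 b=1 clk=1 g=0 j=1 f=0
t1.Δ0 c=1 d=0 h=0 a=1 e=1 b=1 clk=1 g=0 j=1 f=0
t1.Δ1 c=1 d=0 h=0 a=1 e=1 b=1 clk=0 g=0 j=1 f=0
t2.Δ0 c=1 d=0 h=0 a=1 e=1 b=1 clk=0 g=0 j=1 f=0
t2.Δ1 c=1 d=0 h=0 a=1 e=1 b=1 clk=1 g=0 j=1 f=0
t2.Δ2 c=1 d=0 h=0 a=1 e=0 b=1 clk=1 g=0 j=1 f=0
t2.Δ3 c=1 d=0 h=0 a=0 e=0 b=1 clk=1 g=0 j=1 f=0
t2.Δ4 c=1 d=0 h=0 a=0 e=0 b=1 clk=1 g=0 j=0 f=0
t2.Δ5 c=1 d=0 h=0 a=0 e=0 b=0 clk=1 g=0 j=0 f=0
t3.Δ0 c=1 d=0 h=0 a=0 e=0 b=0 clk=1 g=0 j=0 f=0
t3.Δ1 c=1 d=0 h=0 a=0 e=0 b=0 clk=0 g=0 j=0 f=0
t4.Δ0 c=1 d=0 h=0 a=0 e=0 b=0 clk=0 g=0 j=0 f=0
t4.Δ1 c=1 d=0 h=0 a=0 e=0 b=0 clk=1 g=0 j=0 f=0
t4.Δ2 c=1 d=0 h=0 a=0 e=1 b=0 clk=1 g=0 j=0 f=0
t4.Δ3 c=1 d=0 h=0 a=1 e=1 b=0 clk=1 g=0 j=0 f=0
t4.Δ4 c=1 d=0 h=0 a=1 e=1 b=0 clk=1 g=0 j=1 f=0
t4.Δ5 c=1 d=0 h=0 a=1 e=1 b=1 clk=1 g=0 j=1 f=0
t5.Δ0 c=1 d=0 h=0 a=1 e=1 b=1 clk=1 g=0 j=1 f=0
t5.Δ1 c=1 d=0 h=0 a=1 e=1 b=1 clk=0 g=0 j=1 f=0
t6.Δ0 c=1 d=0 h=0 a=1 e=1 b=1 clk=0 g=0 j=1 f=0
t6.Δ1 c=1 d=0 h=0 a=1 e=1 b=1 clk=1 g=0 j=1 f=0
t6.Δ2 c=1 d=0 h=0 a=1 e=0 b=1 clk=1 g=0 j=1 f=0
t6.Δ3 c=1 d=0 h=0 a=0 e=0 b=1 clk=1 g=0 j=1 f=0
t6.Δ4 c=1 d=0 h=0 a=0 e=0 b=1 clk=1 g=0 j=0 f=0
t6.Δ5 c=1 d=0 h=0 a=0 e=0 b=0 clk=1 g=0 j=0 f=0
t7.Δ0 c=1 d=0 h=0 a=0 e=0 b=0 clk=1 g=0 j=0 f=0
t7.Δ1 c=1 d=0 h=0 a=0 e=0 b=0 clk=0 g=0 j=0 f=0
t8.Δ0 c=1 d=0 h=0 a=0 e=0 b=0 clk=0 g=0 j=0 f=0
t8.Δ1 c=1 d=0 h=0 a=0 e=0 b=0 clk=1 g=0 j=0 f=0
t8.Δ2 c=1 d=0 h=0 a=0 e=1 b=0 clk=1 g=0 j=0 f=0
t8.Δ3 c=1 d=0 h=0 a=1 e=1 b=0 clk=1 g=0 j=0 f=0
t8.Δ4 c=1 d=0 h=0 a=1 e=1 b=0 clk=1 g=0 j=1 f=0
t8.Δ5 c=1 d=0 h=0 a=1 e=1 b=1 clk=1 g=0 j=1 f=0
t9.Δ0 c=1 d=0 h=0 a=1 e=1 b=1 clk=1 g=0 j=1 f=0
t9.Δ1 c=1 d=0 h=0 a=1 e=1 b=1 clk=0 g=0 j=1 f=0
t10.Δ0 c=1 d=0 h=0 a=1 e=1 b=1 clk=0 g=0 j=1 f=0
t10.Δ1 c=1 d=0 h=0 a=1 e=1 b=1 clk=1 g=0 j=1 f=0
t10.Δ2 c=1 d=0 h=0 a=1 e=0 b=1 clk=1 g=0 j=1 f=0
t10.Δ3 c=1 d=0 h=0 a=0 e=0 b=1 clk=1 g=0 j=1 f=0
t10.Δ4 c=1 d=0 h=0 a=0 e=0 b=1 clk=1 g=0 j=0 f=0
t10.Δ5 c=1 d=0 h=0 a=0 e=0 b=0 clk=1 g=0 j=0 f=0
t11.Δ0 c=1 d=0 h=0 a=0 e=0 b=0 clk=1 g=0 j=0 f=0
t11.Δ1 c=1 d=0 h=0 a=0 e=0 b=0 clk=0 g=0 j=0 f=0
t12.Δ0 c=1 d=0 h=0 a=0 e=0 b=0 clk=0 g=0 j=0 f=0
t12.Δ1 c=1 d=0 h=0 a=0 e=0 b=0 clk=1 g=0 j=0 f=0
t12.Δ2 c=1 d=0 h=0 a=0 e=1 b=0 clk=1 g=0 j=0 f=0
t12.Δ3 c=1 d=0 h=0 a=1 e=1 b=0 clk=1 g=0 j=0 f=0
t12.Δ4 c=1 d=0 h=0 a=1 e=1 b=0 clk=1 g=0 j=1 f=0
t12.Δ5 c=1 d=0 h=0 a=1 e=1 b=1 clk=1 g=0 j=1 f=0
t13.Δ0 c=1 d=0 h=0 a=1 e=1 b=1 clk=1 g=0 j=1 f=0
t13.Δ1 c=1 d=0 h=0 a=1 e=1 b=1 clk=0 g=0 j=1 f=0
t14.Δ0 c=1 d=0 h=0 a=1 e=1 b=1 clk=0 g=0 j=1 f=0
t14.Δ1 c=1 d=0 h=0 a=1 e=1 b=1 clk=1 g=0 j=1 f=0
t14.Δ2 c=1 d=0 h=0 a=1 e=0 b=1 clk=1 g=0 j=1 f=0
t14.Δ3 c=1 d=0 h=0 a=0 e=0 b=1 clk=1 g=0 j=1 f=0
t14.Δ4 c=1 d=0 h=0 a=0 e=0 b=1 clk=1 g=0 j=0 f=0
t14.Δ5 c=1 d=0 h=0 a=0 e=0 b=0 clk=1 g=0 j=0 f=0
t15.Δ0 c=1 d=0 h=0 a=0 e=0 b=0 clk=1 g=0 j=0 f=0
t15.Δ1 c=1 d=0 h=0 a=0 e=0 b=0 clk=0 g=0 j=0 f=0
t16.Δ0 c=1 d=0 h=0 a=0 e=0 b=0 clk=0 g=0 j=0 f=0
t16.Δ1 c=1 d=0 h=0 a=0 e=0 b=0 clk=1 g=0 j=0 f=0
t16.Δ2 c=1 d=0 h=0 a=0 e=1 b=0 clk=1 g=0 j=0 f=0
t16.Δ3 c=1 d=0 h=0 a=1 e=1 b=0 clk=1 g=0 j=0 f=0
t16.Δ4 c=1 d=0 h=0 a=1 e=1 b=0 clk=1 g=0 j=1 f=0
t16.Δ5 c=1 d=0 h=0 a=1 e=1 b=1 clk=1 g=0 j=1 f=0

0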